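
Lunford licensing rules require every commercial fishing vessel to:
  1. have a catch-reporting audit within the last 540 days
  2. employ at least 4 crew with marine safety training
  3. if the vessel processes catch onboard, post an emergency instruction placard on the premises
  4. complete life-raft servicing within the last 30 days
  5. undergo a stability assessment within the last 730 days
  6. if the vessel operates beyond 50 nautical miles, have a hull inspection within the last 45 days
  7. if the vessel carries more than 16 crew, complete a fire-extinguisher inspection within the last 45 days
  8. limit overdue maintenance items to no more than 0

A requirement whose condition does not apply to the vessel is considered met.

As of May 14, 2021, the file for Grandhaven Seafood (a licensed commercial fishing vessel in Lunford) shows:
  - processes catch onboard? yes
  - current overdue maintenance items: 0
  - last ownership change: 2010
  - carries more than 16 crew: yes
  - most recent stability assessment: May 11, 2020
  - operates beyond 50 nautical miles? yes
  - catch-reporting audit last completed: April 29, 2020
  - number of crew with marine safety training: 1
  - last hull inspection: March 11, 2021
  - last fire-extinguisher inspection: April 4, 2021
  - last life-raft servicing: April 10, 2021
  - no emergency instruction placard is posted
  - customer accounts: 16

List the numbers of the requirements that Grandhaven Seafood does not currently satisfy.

2, 3, 4, 6

1. catch-reporting audit 380 days ago vs limit 540 → met
2. crew with marine safety training 1 < 4 → not met
3. condition 'processes catch onboard' holds; emergency instruction placard absent → not met
4. life-raft servicing 34 days ago vs limit 30 → not met
5. stability assessment 368 days ago vs limit 730 → met
6. condition 'operates beyond 50 nautical miles' holds; hull inspection 64 days ago vs limit 45 → not met
7. condition 'carries more than 16 crew' holds; fire-extinguisher inspection 40 days ago vs limit 45 → met
8. overdue maintenance items 0 ≤ 0 → met
Not met: 2, 3, 4, 6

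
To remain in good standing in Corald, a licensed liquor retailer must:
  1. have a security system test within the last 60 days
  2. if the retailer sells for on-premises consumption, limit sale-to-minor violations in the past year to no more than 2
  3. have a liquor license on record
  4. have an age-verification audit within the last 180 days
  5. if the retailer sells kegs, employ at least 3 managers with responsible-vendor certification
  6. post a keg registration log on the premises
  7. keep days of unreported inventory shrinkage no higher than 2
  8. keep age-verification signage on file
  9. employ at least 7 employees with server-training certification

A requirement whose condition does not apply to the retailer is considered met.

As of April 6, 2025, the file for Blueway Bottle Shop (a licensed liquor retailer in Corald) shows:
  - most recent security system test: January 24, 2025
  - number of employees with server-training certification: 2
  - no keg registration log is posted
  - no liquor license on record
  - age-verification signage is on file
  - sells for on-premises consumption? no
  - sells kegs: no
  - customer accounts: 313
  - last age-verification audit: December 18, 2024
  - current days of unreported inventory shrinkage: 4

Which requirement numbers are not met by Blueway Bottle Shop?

1. security system test 72 days ago vs limit 60 → not met
2. condition 'sells for on-premises consumption' does not hold → requirement n/a → met
3. liquor license absent → not met
4. age-verification audit 109 days ago vs limit 180 → met
5. condition 'sells kegs' does not hold → requirement n/a → met
6. keg registration log absent → not met
7. days of unreported inventory shrinkage 4 > 2 → not met
8. age-verification signage present → met
9. employees with server-training certification 2 < 7 → not met
Not met: 1, 3, 6, 7, 9

1, 3, 6, 7, 9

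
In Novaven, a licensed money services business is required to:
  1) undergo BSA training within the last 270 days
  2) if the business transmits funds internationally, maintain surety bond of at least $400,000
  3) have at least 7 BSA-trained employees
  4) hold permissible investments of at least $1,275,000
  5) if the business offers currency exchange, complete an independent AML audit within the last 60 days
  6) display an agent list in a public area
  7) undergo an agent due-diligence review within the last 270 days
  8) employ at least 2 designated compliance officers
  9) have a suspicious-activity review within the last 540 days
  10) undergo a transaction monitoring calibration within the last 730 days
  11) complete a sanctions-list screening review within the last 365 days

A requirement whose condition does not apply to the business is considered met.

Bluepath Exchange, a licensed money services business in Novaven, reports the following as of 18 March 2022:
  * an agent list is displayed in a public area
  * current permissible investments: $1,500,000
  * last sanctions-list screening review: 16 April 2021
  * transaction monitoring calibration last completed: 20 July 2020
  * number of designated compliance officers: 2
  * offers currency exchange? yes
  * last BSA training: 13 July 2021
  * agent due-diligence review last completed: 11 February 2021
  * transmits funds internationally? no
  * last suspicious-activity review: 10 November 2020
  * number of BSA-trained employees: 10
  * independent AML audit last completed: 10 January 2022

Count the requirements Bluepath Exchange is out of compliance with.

1. BSA training 248 days ago vs limit 270 → met
2. condition 'transmits funds internationally' does not hold → requirement n/a → met
3. BSA-trained employees 10 ≥ 7 → met
4. permissible investments $1,500,000 ≥ $1,275,000 → met
5. condition 'offers currency exchange' holds; independent AML audit 67 days ago vs limit 60 → not met
6. agent list present → met
7. agent due-diligence review 400 days ago vs limit 270 → not met
8. designated compliance officers 2 ≥ 2 → met
9. suspicious-activity review 493 days ago vs limit 540 → met
10. transaction monitoring calibration 606 days ago vs limit 730 → met
11. sanctions-list screening review 336 days ago vs limit 365 → met
Not met: 2 of 11

2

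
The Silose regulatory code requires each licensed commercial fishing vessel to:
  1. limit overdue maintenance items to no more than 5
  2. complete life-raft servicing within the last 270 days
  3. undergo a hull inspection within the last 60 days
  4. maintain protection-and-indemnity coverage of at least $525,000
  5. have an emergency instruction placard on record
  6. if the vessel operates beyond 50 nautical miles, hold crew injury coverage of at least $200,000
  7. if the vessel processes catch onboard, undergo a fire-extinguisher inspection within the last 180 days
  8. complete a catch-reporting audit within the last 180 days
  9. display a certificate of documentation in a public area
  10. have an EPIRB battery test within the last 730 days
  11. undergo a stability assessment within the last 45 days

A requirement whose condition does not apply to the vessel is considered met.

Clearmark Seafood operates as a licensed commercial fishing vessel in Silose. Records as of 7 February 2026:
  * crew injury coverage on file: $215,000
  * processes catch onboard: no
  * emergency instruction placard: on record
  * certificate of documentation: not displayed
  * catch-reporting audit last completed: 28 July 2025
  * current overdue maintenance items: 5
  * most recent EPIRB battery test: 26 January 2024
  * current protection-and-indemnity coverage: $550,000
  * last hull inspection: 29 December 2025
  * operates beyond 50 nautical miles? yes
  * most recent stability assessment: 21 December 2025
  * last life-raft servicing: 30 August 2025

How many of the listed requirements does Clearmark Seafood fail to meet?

1. overdue maintenance items 5 ≤ 5 → met
2. life-raft servicing 161 days ago vs limit 270 → met
3. hull inspection 40 days ago vs limit 60 → met
4. protection-and-indemnity coverage $550,000 ≥ $525,000 → met
5. emergency instruction placard present → met
6. condition 'operates beyond 50 nautical miles' holds; crew injury coverage $215,000 ≥ $200,000 → met
7. condition 'processes catch onboard' does not hold → requirement n/a → met
8. catch-reporting audit 194 days ago vs limit 180 → not met
9. certificate of documentation absent → not met
10. EPIRB battery test 743 days ago vs limit 730 → not met
11. stability assessment 48 days ago vs limit 45 → not met
Not met: 4 of 11

4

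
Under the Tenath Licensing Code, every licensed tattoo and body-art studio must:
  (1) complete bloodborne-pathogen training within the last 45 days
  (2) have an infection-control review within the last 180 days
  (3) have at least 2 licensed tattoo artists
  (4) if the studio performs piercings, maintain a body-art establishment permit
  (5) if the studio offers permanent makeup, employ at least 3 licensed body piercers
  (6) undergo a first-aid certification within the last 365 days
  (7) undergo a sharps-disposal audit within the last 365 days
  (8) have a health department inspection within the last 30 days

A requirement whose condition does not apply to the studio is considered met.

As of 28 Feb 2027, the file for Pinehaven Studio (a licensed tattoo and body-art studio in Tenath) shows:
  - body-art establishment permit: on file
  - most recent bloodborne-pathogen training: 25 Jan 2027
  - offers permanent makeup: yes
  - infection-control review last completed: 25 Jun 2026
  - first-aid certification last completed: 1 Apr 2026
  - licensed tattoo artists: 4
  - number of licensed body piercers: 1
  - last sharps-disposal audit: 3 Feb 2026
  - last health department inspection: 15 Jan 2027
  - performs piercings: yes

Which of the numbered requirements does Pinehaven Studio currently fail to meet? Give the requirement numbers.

2, 5, 7, 8

1. bloodborne-pathogen training 34 days ago vs limit 45 → met
2. infection-control review 248 days ago vs limit 180 → not met
3. licensed tattoo artists 4 ≥ 2 → met
4. condition 'performs piercings' holds; body-art establishment permit present → met
5. condition 'offers permanent makeup' holds; licensed body piercers 1 < 3 → not met
6. first-aid certification 333 days ago vs limit 365 → met
7. sharps-disposal audit 390 days ago vs limit 365 → not met
8. health department inspection 44 days ago vs limit 30 → not met
Not met: 2, 5, 7, 8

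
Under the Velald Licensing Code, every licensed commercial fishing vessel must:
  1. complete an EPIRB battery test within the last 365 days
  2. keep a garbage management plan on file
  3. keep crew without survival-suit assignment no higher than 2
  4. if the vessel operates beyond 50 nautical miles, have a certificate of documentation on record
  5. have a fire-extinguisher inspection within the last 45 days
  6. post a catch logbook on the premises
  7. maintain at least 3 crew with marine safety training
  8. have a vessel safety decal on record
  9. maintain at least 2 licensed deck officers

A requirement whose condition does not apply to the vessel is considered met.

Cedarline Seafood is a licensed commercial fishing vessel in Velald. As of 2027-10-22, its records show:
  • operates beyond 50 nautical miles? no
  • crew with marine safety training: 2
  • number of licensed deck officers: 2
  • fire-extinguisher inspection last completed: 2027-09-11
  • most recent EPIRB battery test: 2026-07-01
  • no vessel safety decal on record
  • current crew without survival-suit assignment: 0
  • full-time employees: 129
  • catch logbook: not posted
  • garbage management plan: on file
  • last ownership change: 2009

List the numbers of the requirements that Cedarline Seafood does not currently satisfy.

1. EPIRB battery test 478 days ago vs limit 365 → not met
2. garbage management plan present → met
3. crew without survival-suit assignment 0 ≤ 2 → met
4. condition 'operates beyond 50 nautical miles' does not hold → requirement n/a → met
5. fire-extinguisher inspection 41 days ago vs limit 45 → met
6. catch logbook absent → not met
7. crew with marine safety training 2 < 3 → not met
8. vessel safety decal absent → not met
9. licensed deck officers 2 ≥ 2 → met
Not met: 1, 6, 7, 8

1, 6, 7, 8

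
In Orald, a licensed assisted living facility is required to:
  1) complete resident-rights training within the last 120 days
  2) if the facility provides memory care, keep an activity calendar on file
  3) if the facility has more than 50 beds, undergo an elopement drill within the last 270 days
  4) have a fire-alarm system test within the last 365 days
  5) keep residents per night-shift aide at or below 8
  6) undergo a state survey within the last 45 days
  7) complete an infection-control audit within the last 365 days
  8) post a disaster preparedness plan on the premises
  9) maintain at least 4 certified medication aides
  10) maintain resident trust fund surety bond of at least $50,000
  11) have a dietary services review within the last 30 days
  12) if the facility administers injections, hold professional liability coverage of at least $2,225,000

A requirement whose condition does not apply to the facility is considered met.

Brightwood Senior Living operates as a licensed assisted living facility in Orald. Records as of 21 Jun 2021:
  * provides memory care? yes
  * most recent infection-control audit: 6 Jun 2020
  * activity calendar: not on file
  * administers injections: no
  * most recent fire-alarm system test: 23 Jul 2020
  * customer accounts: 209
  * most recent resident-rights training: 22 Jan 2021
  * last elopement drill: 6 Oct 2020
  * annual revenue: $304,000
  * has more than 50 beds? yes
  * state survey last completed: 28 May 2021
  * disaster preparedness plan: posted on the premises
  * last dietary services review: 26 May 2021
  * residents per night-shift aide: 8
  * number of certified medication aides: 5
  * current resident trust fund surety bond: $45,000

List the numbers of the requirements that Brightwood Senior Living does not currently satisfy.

1, 2, 7, 10

1. resident-rights training 150 days ago vs limit 120 → not met
2. condition 'provides memory care' holds; activity calendar absent → not met
3. condition 'has more than 50 beds' holds; elopement drill 258 days ago vs limit 270 → met
4. fire-alarm system test 333 days ago vs limit 365 → met
5. residents per night-shift aide 8 ≤ 8 → met
6. state survey 24 days ago vs limit 45 → met
7. infection-control audit 380 days ago vs limit 365 → not met
8. disaster preparedness plan present → met
9. certified medication aides 5 ≥ 4 → met
10. resident trust fund surety bond $45,000 < $50,000 → not met
11. dietary services review 26 days ago vs limit 30 → met
12. condition 'administers injections' does not hold → requirement n/a → met
Not met: 1, 2, 7, 10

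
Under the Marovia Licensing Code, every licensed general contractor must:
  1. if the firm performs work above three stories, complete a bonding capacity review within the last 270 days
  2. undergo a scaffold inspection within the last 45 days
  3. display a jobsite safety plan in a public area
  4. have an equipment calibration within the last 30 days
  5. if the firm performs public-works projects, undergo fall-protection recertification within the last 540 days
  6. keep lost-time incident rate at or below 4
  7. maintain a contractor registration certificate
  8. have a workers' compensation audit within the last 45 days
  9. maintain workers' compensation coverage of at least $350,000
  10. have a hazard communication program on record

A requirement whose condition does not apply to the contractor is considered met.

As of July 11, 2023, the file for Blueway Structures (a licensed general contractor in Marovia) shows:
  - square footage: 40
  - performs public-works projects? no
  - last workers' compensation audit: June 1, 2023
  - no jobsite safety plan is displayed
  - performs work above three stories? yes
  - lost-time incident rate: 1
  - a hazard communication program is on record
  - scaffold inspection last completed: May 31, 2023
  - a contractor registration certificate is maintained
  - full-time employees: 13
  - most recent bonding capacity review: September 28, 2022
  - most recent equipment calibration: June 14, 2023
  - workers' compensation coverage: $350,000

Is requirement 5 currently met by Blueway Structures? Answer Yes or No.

Yes

5. condition 'performs public-works projects' does not hold → requirement n/a → met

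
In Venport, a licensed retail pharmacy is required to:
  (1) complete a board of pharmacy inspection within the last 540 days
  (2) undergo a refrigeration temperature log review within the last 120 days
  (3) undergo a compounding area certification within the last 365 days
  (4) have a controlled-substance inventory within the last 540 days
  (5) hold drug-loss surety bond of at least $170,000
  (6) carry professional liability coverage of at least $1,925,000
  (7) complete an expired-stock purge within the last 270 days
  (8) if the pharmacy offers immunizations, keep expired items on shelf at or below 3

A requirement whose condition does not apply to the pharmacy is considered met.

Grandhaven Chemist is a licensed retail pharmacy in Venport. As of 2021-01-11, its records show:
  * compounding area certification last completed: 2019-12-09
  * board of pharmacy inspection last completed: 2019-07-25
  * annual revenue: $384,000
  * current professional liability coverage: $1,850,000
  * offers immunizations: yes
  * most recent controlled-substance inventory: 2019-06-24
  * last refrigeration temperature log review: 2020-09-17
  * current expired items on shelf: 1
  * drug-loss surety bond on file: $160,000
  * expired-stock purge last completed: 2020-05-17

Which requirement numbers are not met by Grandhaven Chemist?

1. board of pharmacy inspection 536 days ago vs limit 540 → met
2. refrigeration temperature log review 116 days ago vs limit 120 → met
3. compounding area certification 399 days ago vs limit 365 → not met
4. controlled-substance inventory 567 days ago vs limit 540 → not met
5. drug-loss surety bond $160,000 < $170,000 → not met
6. professional liability coverage $1,850,000 < $1,925,000 → not met
7. expired-stock purge 239 days ago vs limit 270 → met
8. condition 'offers immunizations' holds; expired items on shelf 1 ≤ 3 → met
Not met: 3, 4, 5, 6

3, 4, 5, 6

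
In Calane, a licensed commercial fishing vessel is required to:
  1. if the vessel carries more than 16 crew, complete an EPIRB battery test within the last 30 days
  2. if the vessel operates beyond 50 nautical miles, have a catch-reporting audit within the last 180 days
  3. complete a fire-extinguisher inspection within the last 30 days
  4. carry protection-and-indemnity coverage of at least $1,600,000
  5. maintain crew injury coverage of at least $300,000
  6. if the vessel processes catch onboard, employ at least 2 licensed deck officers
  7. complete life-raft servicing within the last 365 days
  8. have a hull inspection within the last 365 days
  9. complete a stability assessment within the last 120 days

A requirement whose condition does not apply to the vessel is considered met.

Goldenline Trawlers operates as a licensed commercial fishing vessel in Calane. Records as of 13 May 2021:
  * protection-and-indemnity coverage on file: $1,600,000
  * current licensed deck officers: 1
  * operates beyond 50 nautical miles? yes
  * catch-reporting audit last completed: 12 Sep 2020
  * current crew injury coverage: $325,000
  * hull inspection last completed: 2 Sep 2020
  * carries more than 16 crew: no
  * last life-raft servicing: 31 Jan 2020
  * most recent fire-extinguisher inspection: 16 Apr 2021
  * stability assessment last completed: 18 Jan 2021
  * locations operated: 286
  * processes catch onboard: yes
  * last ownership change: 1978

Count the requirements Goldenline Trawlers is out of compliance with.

3

1. condition 'carries more than 16 crew' does not hold → requirement n/a → met
2. condition 'operates beyond 50 nautical miles' holds; catch-reporting audit 243 days ago vs limit 180 → not met
3. fire-extinguisher inspection 27 days ago vs limit 30 → met
4. protection-and-indemnity coverage $1,600,000 ≥ $1,600,000 → met
5. crew injury coverage $325,000 ≥ $300,000 → met
6. condition 'processes catch onboard' holds; licensed deck officers 1 < 2 → not met
7. life-raft servicing 468 days ago vs limit 365 → not met
8. hull inspection 253 days ago vs limit 365 → met
9. stability assessment 115 days ago vs limit 120 → met
Not met: 3 of 9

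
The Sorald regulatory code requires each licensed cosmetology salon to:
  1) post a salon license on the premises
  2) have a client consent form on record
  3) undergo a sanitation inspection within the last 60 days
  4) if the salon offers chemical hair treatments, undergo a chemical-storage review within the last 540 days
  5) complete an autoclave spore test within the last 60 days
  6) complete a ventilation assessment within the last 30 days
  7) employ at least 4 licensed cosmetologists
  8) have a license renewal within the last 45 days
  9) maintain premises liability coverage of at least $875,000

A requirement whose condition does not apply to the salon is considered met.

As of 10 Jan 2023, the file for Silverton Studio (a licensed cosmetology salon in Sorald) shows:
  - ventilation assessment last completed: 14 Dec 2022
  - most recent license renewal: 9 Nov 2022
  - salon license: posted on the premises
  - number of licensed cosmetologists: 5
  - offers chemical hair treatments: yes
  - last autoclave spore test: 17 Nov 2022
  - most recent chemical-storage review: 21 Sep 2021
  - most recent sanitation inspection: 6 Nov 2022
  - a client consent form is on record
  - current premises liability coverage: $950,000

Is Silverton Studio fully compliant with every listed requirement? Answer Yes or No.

No

1. salon license present → met
2. client consent form present → met
3. sanitation inspection 65 days ago vs limit 60 → not met
4. condition 'offers chemical hair treatments' holds; chemical-storage review 476 days ago vs limit 540 → met
5. autoclave spore test 54 days ago vs limit 60 → met
6. ventilation assessment 27 days ago vs limit 30 → met
7. licensed cosmetologists 5 ≥ 4 → met
8. license renewal 62 days ago vs limit 45 → not met
9. premises liability coverage $950,000 ≥ $875,000 → met
Not met: 3, 8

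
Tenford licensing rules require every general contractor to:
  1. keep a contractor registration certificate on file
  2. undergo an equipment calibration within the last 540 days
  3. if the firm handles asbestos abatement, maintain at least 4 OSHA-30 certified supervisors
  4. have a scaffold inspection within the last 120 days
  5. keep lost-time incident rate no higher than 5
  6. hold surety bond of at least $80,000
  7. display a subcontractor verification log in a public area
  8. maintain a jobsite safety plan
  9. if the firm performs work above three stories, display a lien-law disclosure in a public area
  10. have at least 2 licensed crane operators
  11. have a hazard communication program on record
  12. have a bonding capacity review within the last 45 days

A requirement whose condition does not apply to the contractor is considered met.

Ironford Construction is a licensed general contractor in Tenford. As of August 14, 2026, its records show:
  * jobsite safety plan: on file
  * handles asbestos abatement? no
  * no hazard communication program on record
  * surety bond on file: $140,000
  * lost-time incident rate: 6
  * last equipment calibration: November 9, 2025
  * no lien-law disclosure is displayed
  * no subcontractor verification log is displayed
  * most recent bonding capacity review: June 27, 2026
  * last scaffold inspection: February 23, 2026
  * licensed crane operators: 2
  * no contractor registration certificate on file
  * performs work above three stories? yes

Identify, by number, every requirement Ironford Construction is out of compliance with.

1, 4, 5, 7, 9, 11, 12

1. contractor registration certificate absent → not met
2. equipment calibration 278 days ago vs limit 540 → met
3. condition 'handles asbestos abatement' does not hold → requirement n/a → met
4. scaffold inspection 172 days ago vs limit 120 → not met
5. lost-time incident rate 6 > 5 → not met
6. surety bond $140,000 ≥ $80,000 → met
7. subcontractor verification log absent → not met
8. jobsite safety plan present → met
9. condition 'performs work above three stories' holds; lien-law disclosure absent → not met
10. licensed crane operators 2 ≥ 2 → met
11. hazard communication program absent → not met
12. bonding capacity review 48 days ago vs limit 45 → not met
Not met: 1, 4, 5, 7, 9, 11, 12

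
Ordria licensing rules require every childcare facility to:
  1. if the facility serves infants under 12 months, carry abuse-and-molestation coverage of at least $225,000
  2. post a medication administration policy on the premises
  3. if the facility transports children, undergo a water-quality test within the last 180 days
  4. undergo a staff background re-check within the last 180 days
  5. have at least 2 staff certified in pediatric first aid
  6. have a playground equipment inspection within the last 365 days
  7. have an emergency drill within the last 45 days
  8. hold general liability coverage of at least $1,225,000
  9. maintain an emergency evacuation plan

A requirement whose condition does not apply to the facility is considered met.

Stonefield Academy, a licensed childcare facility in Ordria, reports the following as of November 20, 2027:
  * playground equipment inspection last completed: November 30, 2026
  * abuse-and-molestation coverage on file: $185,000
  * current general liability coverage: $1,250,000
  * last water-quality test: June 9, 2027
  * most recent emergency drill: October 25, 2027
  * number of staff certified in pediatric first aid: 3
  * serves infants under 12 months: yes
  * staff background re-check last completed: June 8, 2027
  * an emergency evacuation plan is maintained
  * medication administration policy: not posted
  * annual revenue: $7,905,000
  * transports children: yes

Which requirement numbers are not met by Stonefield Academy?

1. condition 'serves infants under 12 months' holds; abuse-and-molestation coverage $185,000 < $225,000 → not met
2. medication administration policy absent → not met
3. condition 'transports children' holds; water-quality test 164 days ago vs limit 180 → met
4. staff background re-check 165 days ago vs limit 180 → met
5. staff certified in pediatric first aid 3 ≥ 2 → met
6. playground equipment inspection 355 days ago vs limit 365 → met
7. emergency drill 26 days ago vs limit 45 → met
8. general liability coverage $1,250,000 ≥ $1,225,000 → met
9. emergency evacuation plan present → met
Not met: 1, 2

1, 2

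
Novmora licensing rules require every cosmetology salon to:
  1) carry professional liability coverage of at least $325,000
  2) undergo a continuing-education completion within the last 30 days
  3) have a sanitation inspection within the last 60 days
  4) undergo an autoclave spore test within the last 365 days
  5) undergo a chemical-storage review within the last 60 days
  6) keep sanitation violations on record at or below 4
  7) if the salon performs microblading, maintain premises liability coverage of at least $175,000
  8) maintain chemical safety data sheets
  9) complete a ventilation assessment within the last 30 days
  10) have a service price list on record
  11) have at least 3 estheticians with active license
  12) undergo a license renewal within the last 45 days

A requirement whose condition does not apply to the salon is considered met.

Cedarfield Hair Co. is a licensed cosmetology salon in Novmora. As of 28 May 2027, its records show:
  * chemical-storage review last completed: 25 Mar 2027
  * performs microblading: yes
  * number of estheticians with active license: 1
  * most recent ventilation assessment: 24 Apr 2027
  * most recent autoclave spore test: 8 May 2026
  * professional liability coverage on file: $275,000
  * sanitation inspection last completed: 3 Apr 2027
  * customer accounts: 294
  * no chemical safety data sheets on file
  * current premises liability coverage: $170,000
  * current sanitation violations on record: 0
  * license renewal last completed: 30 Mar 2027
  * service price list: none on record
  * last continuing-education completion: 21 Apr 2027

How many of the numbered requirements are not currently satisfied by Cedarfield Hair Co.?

10

1. professional liability coverage $275,000 < $325,000 → not met
2. continuing-education completion 37 days ago vs limit 30 → not met
3. sanitation inspection 55 days ago vs limit 60 → met
4. autoclave spore test 385 days ago vs limit 365 → not met
5. chemical-storage review 64 days ago vs limit 60 → not met
6. sanitation violations on record 0 ≤ 4 → met
7. condition 'performs microblading' holds; premises liability coverage $170,000 < $175,000 → not met
8. chemical safety data sheets absent → not met
9. ventilation assessment 34 days ago vs limit 30 → not met
10. service price list absent → not met
11. estheticians with active license 1 < 3 → not met
12. license renewal 59 days ago vs limit 45 → not met
Not met: 10 of 12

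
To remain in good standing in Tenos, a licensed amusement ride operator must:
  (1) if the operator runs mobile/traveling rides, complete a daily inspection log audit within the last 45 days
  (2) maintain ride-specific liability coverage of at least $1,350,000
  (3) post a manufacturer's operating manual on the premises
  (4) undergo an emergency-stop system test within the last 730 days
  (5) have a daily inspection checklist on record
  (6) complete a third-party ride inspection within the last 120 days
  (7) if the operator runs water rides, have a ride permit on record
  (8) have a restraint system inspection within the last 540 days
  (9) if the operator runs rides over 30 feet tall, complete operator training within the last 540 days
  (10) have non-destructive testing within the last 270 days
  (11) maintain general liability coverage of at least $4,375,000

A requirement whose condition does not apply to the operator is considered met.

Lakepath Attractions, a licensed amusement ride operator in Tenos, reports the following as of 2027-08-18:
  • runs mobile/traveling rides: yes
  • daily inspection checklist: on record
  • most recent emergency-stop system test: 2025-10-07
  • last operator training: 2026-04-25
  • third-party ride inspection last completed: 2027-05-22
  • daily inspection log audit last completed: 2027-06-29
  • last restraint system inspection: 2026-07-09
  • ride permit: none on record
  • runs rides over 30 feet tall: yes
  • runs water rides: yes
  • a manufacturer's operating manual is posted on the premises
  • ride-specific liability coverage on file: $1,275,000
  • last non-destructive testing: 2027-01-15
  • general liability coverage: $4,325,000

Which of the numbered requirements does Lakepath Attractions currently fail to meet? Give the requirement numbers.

1, 2, 7, 11

1. condition 'runs mobile/traveling rides' holds; daily inspection log audit 50 days ago vs limit 45 → not met
2. ride-specific liability coverage $1,275,000 < $1,350,000 → not met
3. manufacturer's operating manual present → met
4. emergency-stop system test 680 days ago vs limit 730 → met
5. daily inspection checklist present → met
6. third-party ride inspection 88 days ago vs limit 120 → met
7. condition 'runs water rides' holds; ride permit absent → not met
8. restraint system inspection 405 days ago vs limit 540 → met
9. condition 'runs rides over 30 feet tall' holds; operator training 480 days ago vs limit 540 → met
10. non-destructive testing 215 days ago vs limit 270 → met
11. general liability coverage $4,325,000 < $4,375,000 → not met
Not met: 1, 2, 7, 11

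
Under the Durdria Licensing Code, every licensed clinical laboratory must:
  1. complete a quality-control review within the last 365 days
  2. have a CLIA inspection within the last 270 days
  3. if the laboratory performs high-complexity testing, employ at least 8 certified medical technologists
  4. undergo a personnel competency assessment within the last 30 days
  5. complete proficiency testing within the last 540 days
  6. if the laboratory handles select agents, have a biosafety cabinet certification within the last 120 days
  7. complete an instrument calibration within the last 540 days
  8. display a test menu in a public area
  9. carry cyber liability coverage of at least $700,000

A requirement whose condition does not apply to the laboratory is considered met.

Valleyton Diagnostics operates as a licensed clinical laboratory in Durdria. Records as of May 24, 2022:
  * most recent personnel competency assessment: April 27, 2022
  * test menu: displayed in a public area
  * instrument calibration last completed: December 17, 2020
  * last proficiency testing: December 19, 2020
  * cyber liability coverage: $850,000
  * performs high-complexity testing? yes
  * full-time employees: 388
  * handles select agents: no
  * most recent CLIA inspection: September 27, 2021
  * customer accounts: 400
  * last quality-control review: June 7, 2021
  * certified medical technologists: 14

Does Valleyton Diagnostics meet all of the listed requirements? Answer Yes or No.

1. quality-control review 351 days ago vs limit 365 → met
2. CLIA inspection 239 days ago vs limit 270 → met
3. condition 'performs high-complexity testing' holds; certified medical technologists 14 ≥ 8 → met
4. personnel competency assessment 27 days ago vs limit 30 → met
5. proficiency testing 521 days ago vs limit 540 → met
6. condition 'handles select agents' does not hold → requirement n/a → met
7. instrument calibration 523 days ago vs limit 540 → met
8. test menu present → met
9. cyber liability coverage $850,000 ≥ $700,000 → met
All met.

Yes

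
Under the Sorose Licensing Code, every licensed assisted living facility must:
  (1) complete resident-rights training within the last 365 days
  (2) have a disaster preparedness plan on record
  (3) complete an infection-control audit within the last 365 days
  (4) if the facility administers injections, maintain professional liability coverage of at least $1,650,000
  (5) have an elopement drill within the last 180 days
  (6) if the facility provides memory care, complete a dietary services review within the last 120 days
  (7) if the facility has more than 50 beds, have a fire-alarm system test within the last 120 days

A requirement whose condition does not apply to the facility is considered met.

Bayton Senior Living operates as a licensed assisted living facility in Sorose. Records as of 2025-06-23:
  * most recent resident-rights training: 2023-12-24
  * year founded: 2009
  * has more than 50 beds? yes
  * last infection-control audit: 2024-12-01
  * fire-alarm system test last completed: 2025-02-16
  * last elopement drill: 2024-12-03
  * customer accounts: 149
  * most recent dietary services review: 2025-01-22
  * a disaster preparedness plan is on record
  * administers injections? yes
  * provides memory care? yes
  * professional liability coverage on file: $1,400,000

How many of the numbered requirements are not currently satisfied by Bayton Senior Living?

5

1. resident-rights training 547 days ago vs limit 365 → not met
2. disaster preparedness plan present → met
3. infection-control audit 204 days ago vs limit 365 → met
4. condition 'administers injections' holds; professional liability coverage $1,400,000 < $1,650,000 → not met
5. elopement drill 202 days ago vs limit 180 → not met
6. condition 'provides memory care' holds; dietary services review 152 days ago vs limit 120 → not met
7. condition 'has more than 50 beds' holds; fire-alarm system test 127 days ago vs limit 120 → not met
Not met: 5 of 7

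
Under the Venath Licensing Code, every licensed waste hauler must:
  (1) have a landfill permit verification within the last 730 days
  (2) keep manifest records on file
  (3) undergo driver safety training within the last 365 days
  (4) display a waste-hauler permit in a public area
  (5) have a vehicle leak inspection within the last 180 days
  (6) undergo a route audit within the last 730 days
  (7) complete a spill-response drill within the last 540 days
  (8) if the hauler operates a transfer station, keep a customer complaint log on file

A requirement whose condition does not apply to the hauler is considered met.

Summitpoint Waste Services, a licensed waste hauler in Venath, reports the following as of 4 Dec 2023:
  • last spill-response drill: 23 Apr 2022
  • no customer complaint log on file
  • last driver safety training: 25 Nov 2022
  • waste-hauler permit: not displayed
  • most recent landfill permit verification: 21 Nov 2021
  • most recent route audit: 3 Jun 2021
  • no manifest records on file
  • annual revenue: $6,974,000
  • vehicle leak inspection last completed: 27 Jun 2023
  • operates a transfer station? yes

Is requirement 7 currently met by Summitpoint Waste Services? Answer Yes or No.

7. spill-response drill 590 days ago vs limit 540 → not met

No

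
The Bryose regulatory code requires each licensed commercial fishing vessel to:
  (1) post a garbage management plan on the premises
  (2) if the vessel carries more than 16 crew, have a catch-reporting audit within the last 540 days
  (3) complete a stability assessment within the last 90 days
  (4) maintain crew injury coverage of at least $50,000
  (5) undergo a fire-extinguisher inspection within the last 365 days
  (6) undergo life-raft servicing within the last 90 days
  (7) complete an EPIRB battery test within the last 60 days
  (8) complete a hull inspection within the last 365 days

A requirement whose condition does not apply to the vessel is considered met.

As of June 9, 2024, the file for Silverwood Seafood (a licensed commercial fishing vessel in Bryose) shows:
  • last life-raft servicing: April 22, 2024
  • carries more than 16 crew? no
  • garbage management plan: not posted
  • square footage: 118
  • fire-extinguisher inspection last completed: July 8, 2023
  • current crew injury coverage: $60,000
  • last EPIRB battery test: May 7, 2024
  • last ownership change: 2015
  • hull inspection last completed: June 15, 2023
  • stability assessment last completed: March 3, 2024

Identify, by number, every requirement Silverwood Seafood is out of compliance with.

1. garbage management plan absent → not met
2. condition 'carries more than 16 crew' does not hold → requirement n/a → met
3. stability assessment 98 days ago vs limit 90 → not met
4. crew injury coverage $60,000 ≥ $50,000 → met
5. fire-extinguisher inspection 337 days ago vs limit 365 → met
6. life-raft servicing 48 days ago vs limit 90 → met
7. EPIRB battery test 33 days ago vs limit 60 → met
8. hull inspection 360 days ago vs limit 365 → met
Not met: 1, 3

1, 3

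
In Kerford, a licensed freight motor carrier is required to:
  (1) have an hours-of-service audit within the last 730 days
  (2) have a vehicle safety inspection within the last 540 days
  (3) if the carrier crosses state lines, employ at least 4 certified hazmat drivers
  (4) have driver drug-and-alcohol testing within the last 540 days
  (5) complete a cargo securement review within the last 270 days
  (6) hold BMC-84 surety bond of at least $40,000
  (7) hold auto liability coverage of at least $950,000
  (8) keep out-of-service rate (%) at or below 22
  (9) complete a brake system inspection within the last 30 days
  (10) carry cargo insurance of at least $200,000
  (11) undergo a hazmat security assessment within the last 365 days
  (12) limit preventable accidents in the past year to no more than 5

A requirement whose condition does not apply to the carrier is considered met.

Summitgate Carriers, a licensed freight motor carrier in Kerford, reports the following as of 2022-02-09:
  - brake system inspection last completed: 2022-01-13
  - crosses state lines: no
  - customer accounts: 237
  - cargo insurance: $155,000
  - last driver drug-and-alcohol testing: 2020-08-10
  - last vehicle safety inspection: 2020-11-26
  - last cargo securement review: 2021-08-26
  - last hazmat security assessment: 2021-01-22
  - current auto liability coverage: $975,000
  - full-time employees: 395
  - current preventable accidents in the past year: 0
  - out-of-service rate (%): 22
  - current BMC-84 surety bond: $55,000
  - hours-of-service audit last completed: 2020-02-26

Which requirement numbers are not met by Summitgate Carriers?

1. hours-of-service audit 714 days ago vs limit 730 → met
2. vehicle safety inspection 440 days ago vs limit 540 → met
3. condition 'crosses state lines' does not hold → requirement n/a → met
4. driver drug-and-alcohol testing 548 days ago vs limit 540 → not met
5. cargo securement review 167 days ago vs limit 270 → met
6. BMC-84 surety bond $55,000 ≥ $40,000 → met
7. auto liability coverage $975,000 ≥ $950,000 → met
8. out-of-service rate (%) 22 ≤ 22 → met
9. brake system inspection 27 days ago vs limit 30 → met
10. cargo insurance $155,000 < $200,000 → not met
11. hazmat security assessment 383 days ago vs limit 365 → not met
12. preventable accidents in the past year 0 ≤ 5 → met
Not met: 4, 10, 11

4, 10, 11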